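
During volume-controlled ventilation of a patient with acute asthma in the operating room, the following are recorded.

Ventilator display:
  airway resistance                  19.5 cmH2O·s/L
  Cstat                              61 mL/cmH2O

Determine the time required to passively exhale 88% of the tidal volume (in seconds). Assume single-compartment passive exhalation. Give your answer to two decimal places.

2.52

τ = R × C = 19.5 × 61 mL/cmH2O = 19.5 × 0.061 L/cmH2O = 1.19 s.
Exhaled fraction f = 1 − e^(−t/τ) → t = −τ·ln(1 − f) = −1.19·ln(0.12) = 2.523 s.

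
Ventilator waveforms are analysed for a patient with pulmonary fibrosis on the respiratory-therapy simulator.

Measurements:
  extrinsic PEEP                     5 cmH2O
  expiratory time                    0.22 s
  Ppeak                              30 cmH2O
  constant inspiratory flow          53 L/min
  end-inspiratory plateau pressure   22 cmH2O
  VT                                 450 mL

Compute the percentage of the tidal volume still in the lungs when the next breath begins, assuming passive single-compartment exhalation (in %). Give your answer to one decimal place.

39.9

Flow: 53 L/min ÷ 60 = 0.8833 L/s.
R = (PIP − Pplat)/V̇ = (30 − 22) / 0.8833 = 8.0/0.8833 = 9.057 cmH2O·s/L.
C = Vt/(Pplat − PEEP) = 450.0 / (22 − 5) = 450.0/17.0 = 26.471 mL/cmH2O.
τ = R × C = 9.057 × 0.02647 L/cmH2O = 0.2397 s.
Fraction remaining at end-expiration = e^(−Te/τ) = e^(−0.22/0.2397) = 0.3994 → 39.94%.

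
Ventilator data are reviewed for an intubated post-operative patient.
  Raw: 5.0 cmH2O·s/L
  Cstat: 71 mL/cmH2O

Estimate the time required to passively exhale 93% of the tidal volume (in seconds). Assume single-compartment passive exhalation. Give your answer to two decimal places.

τ = R × C = 5.0 × 71 mL/cmH2O = 5.0 × 0.071 L/cmH2O = 0.355 s.
Exhaled fraction f = 1 − e^(−t/τ) → t = −τ·ln(1 − f) = −0.355·ln(0.07) = 0.944 s.

0.94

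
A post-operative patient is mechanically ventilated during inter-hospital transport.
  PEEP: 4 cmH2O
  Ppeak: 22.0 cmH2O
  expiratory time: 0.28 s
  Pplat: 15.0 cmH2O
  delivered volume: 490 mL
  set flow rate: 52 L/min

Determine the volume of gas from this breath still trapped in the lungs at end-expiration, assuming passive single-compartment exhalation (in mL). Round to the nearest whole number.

Flow: 52 L/min ÷ 60 = 0.8667 L/s.
R = (PIP − Pplat)/V̇ = (22.0 − 15.0) / 0.8667 = 7.0/0.8667 = 8.077 cmH2O·s/L.
C = Vt/(Pplat − PEEP) = 490.0 / (15.0 − 4) = 490.0/11.0 = 44.545 mL/cmH2O.
τ = R × C = 8.077 × 0.04455 L/cmH2O = 0.3598 s.
Fraction remaining = e^(−Te/τ) = e^(−0.28/0.3598) = 0.4592.
Trapped volume = 490.0 × 0.4592 = 225.01 mL.

225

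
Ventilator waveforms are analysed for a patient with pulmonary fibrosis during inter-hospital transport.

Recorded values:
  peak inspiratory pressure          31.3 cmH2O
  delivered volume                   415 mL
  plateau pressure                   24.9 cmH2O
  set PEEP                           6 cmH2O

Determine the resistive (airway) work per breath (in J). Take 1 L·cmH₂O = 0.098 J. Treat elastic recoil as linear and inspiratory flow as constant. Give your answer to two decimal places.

0.26

With constant inspiratory flow the resistive pressure is constant at PIP − Pplat = 31.3 − 24.9 = 6.4 cmH2O, so resistive work = 6.4 × 0.415 = 2.656 L·cmH2O.
× 0.098 J/(L·cmH2O) → 0.2603 J.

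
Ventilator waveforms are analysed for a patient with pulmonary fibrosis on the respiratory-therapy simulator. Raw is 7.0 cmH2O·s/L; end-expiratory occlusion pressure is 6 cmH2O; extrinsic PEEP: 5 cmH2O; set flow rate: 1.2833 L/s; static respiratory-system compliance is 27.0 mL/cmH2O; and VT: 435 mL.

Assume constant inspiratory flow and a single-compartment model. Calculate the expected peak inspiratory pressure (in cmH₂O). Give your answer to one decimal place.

Total PEEP = 6 cmH2O (set 5 + intrinsic 1); this is the baseline alveolar pressure.
Equation of motion (constant flow): PIP = Vt/C + R·V̇ + PEEP.
PIP = 435/27.0 + 7.0×1.2833 + 6 = 16.111 + 8.983 + 6 = 31.094 cmH2O.

31.1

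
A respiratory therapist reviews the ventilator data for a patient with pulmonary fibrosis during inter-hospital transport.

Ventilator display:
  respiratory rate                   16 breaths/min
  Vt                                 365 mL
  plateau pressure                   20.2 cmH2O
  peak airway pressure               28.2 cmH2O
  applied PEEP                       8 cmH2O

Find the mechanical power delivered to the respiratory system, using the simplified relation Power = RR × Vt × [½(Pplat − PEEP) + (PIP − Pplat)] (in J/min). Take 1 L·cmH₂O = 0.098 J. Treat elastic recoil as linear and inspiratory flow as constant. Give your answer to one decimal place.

Per-breath work = Vt × [½(Pplat−PEEP) + (PIP−Pplat)] = 0.365 × [0.5×12.2 + 8.0] = 0.365 × 14.1 = 5.147 L·cmH2O.
Power = 16 × 5.147 = 82.352 L·cmH2O/min.
× 0.098 J/(L·cmH2O) → 8.07 J/min.

8.1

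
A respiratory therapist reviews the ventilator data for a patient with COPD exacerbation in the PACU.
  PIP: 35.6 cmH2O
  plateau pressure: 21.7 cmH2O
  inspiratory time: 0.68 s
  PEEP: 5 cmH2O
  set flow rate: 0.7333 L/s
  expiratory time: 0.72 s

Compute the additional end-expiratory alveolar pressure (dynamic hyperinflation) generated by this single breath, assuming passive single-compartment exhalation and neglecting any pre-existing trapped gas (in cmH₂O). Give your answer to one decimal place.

Vt = flow × Ti = 0.7333 L/s × 0.68 s × 1000 mL/L = 498.64 mL.
R = (PIP − Pplat)/V̇ = (35.6 − 21.7) / 0.7333 = 13.9/0.7333 = 18.955 cmH2O·s/L.
C = Vt/(Pplat − PEEP) = 498.64 / (21.7 − 5) = 498.64/16.7 = 29.859 mL/cmH2O.
τ = R × C = 18.955 × 0.02986 L/cmH2O = 0.566 s.
Fraction remaining = e^(−Te/τ) = e^(−0.72/0.566) = 0.2802; trapped volume = 498.64 × 0.2802 = 139.72 mL.
Additional alveolar pressure from trapping ≈ V_trapped / C = 139.72 / 29.859 = 4.679 cmH2O.

4.7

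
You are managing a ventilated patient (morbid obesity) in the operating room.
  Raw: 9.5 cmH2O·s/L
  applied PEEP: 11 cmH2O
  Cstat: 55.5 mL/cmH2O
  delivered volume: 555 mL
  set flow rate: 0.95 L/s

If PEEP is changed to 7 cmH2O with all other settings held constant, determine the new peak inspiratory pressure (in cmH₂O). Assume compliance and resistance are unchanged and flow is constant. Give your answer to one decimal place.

26.0

PIP = Vt/C + R·V̇ + PEEP (constant-flow equation of motion).
Only the baseline term changes: ΔPIP = ΔPEEP = 7 − 11 = -4.0 cmH2O.
Original PIP = 555/55.5 + 9.5×0.95 + 11 = 30.025 cmH2O; new PIP = 30.025 + (-4.0) = 26.025 cmH2O.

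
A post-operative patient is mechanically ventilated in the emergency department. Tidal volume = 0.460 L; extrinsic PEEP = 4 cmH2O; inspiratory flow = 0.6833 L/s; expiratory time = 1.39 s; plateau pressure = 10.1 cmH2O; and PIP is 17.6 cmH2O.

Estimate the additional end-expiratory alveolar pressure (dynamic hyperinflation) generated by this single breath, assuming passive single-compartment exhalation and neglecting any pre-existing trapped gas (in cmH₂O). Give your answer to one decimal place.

R = (PIP − Pplat)/V̇ = (17.6 − 10.1) / 0.6833 = 7.5/0.6833 = 10.976 cmH2O·s/L.
C = Vt/(Pplat − PEEP) = 460.0 / (10.1 − 4) = 460.0/6.1 = 75.41 mL/cmH2O.
τ = R × C = 10.976 × 0.07541 L/cmH2O = 0.8277 s.
Fraction remaining = e^(−Te/τ) = e^(−1.39/0.8277) = 0.1865; trapped volume = 460.0 × 0.1865 = 85.79 mL.
Additional alveolar pressure from trapping ≈ V_trapped / C = 85.79 / 75.41 = 1.138 cmH2O.

1.1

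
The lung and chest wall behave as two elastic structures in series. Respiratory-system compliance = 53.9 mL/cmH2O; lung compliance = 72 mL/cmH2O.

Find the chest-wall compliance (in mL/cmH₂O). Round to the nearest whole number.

214

1/Ccw = 1/Crs − 1/CL.
1/Ccw = 1/53.9 − 1/72 = 0.004664.
Ccw = 214.41 mL/cmH2O.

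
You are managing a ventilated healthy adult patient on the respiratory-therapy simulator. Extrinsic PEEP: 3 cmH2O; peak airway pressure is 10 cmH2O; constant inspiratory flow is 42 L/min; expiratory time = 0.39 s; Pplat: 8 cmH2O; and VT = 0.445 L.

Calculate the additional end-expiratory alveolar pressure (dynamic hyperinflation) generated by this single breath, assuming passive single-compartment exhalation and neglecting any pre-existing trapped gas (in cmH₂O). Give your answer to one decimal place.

1.1

Flow: 42 L/min ÷ 60 = 0.7 L/s.
R = (PIP − Pplat)/V̇ = (10 − 8) / 0.7 = 2.0/0.7 = 2.857 cmH2O·s/L.
C = Vt/(Pplat − PEEP) = 445.0 / (8 − 3) = 445.0/5.0 = 89.0 mL/cmH2O.
τ = R × C = 2.857 × 0.089 L/cmH2O = 0.2543 s.
Fraction remaining = e^(−Te/τ) = e^(−0.39/0.2543) = 0.2158; trapped volume = 445.0 × 0.2158 = 96.031 mL.
Additional alveolar pressure from trapping ≈ V_trapped / C = 96.031 / 89.0 = 1.079 cmH2O.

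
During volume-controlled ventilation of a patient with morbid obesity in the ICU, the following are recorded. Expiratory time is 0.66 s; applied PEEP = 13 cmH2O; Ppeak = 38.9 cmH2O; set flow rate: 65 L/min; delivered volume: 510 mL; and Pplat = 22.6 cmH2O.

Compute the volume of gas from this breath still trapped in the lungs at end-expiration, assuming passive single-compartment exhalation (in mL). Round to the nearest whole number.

Flow: 65 L/min ÷ 60 = 1.0833 L/s.
R = (PIP − Pplat)/V̇ = (38.9 − 22.6) / 1.0833 = 16.3/1.0833 = 15.047 cmH2O·s/L.
C = Vt/(Pplat − PEEP) = 510.0 / (22.6 − 13) = 510.0/9.6 = 53.125 mL/cmH2O.
τ = R × C = 15.047 × 0.05313 L/cmH2O = 0.7994 s.
Fraction remaining = e^(−Te/τ) = e^(−0.66/0.7994) = 0.438.
Trapped volume = 510.0 × 0.438 = 223.38 mL.

223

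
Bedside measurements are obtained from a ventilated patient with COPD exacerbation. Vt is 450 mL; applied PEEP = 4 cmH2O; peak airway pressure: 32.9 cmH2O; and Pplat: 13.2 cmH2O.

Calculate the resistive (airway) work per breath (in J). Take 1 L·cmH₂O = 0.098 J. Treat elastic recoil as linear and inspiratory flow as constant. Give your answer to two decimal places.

With constant inspiratory flow the resistive pressure is constant at PIP − Pplat = 32.9 − 13.2 = 19.7 cmH2O, so resistive work = 19.7 × 0.450 = 8.865 L·cmH2O.
× 0.098 J/(L·cmH2O) → 0.8688 J.

0.87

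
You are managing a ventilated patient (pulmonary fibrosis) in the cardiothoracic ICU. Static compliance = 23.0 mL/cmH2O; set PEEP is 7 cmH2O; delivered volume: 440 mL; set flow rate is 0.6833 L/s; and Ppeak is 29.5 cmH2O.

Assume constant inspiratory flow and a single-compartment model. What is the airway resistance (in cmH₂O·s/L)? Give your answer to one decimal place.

4.9

Equation of motion (constant flow): PIP = Vt/C + R·V̇ + PEEP.
R·V̇ = PIP − Vt/C − PEEP = 29.5 − 440/23.0 − 7 = 29.5 − 19.13 − 7 = 3.37 cmH2O.
R = 3.37 / 0.6833 = 4.932 cmH2O·s/L.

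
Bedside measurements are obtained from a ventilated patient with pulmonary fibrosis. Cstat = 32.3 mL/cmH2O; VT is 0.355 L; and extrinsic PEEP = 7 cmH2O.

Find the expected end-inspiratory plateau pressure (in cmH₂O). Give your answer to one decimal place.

18.0

Pplat = PEEP + Vt / Cstat = 7 + 355 / 32.3 = 7 + 10.991 = 17.991 cmH2O.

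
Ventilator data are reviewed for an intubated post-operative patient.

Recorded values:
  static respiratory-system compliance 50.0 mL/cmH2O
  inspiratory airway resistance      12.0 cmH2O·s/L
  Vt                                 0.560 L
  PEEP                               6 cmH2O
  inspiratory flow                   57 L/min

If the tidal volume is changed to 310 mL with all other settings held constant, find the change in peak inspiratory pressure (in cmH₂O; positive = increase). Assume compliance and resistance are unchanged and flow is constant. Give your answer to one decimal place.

PIP = Vt/C + R·V̇ + PEEP (constant-flow equation of motion).
Only the elastic term changes: ΔPIP = ΔVt / C = (310 − 560) / 50.0 = -5.0 cmH2O.

-5.0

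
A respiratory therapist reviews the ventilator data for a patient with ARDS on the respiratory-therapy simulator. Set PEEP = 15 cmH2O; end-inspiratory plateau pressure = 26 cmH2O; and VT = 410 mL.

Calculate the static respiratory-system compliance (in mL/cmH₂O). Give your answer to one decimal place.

Cstat = Vt / (Pplat − PEEP) = 410 / (26 − 15) = 410 / 11.0 = 37.273 mL/cmH2O.

37.3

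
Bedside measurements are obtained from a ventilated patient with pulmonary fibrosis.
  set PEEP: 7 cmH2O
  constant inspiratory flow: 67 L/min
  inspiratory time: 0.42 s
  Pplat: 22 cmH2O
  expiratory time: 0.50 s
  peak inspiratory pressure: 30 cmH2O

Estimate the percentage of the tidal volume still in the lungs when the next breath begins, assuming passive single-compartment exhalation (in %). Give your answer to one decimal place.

Flow: 67 L/min ÷ 60 = 1.1167 L/s.
Vt = flow × Ti = 1.1167 L/s × 0.42 s × 1000 mL/L = 469.01 mL.
R = (PIP − Pplat)/V̇ = (30 − 22) / 1.1167 = 8.0/1.1167 = 7.164 cmH2O·s/L.
C = Vt/(Pplat − PEEP) = 469.01 / (22 − 7) = 469.01/15.0 = 31.267 mL/cmH2O.
τ = R × C = 7.164 × 0.03127 L/cmH2O = 0.224 s.
Fraction remaining at end-expiration = e^(−Te/τ) = e^(−0.50/0.224) = 0.1073 → 10.73%.

10.7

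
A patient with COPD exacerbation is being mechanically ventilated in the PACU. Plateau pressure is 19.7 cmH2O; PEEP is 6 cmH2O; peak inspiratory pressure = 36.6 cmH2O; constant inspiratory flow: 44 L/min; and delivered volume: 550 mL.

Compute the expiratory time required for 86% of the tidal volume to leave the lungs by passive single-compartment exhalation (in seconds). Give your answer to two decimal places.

Flow: 44 L/min ÷ 60 = 0.7333 L/s.
R = (PIP − Pplat)/V̇ = (36.6 − 19.7) / 0.7333 = 16.9/0.7333 = 23.047 cmH2O·s/L.
C = Vt/(Pplat − PEEP) = 550.0 / (19.7 − 6) = 550.0/13.7 = 40.146 mL/cmH2O.
τ = R × C = 23.047 × 0.04015 L/cmH2O = 0.9253 s.
t = −τ·ln(1 − 0.86) = −0.9253·ln(0.14) = 1.819 s.

1.82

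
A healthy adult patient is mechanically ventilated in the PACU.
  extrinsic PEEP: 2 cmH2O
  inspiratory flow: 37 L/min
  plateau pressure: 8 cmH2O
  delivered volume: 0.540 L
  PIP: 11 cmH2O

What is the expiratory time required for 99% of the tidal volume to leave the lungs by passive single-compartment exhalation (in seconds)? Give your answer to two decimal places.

2.02

Flow: 37 L/min ÷ 60 = 0.6167 L/s.
R = (PIP − Pplat)/V̇ = (11 − 8) / 0.6167 = 3.0/0.6167 = 4.865 cmH2O·s/L.
C = Vt/(Pplat − PEEP) = 540.0 / (8 − 2) = 540.0/6.0 = 90.0 mL/cmH2O.
τ = R × C = 4.865 × 0.09 L/cmH2O = 0.4379 s.
t = −τ·ln(1 − 0.99) = −0.4379·ln(0.01) = 2.017 s.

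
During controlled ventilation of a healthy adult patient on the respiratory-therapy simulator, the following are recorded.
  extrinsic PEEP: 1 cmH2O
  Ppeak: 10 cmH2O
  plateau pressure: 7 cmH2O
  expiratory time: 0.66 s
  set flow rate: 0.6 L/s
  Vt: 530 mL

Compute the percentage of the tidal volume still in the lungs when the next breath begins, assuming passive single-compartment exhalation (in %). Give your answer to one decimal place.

R = (PIP − Pplat)/V̇ = (10 − 7) / 0.6 = 3.0/0.6 = 5.0 cmH2O·s/L.
C = Vt/(Pplat − PEEP) = 530.0 / (7 − 1) = 530.0/6.0 = 88.333 mL/cmH2O.
τ = R × C = 5.0 × 0.08833 L/cmH2O = 0.4417 s.
Fraction remaining at end-expiration = e^(−Te/τ) = e^(−0.66/0.4417) = 0.2244 → 22.44%.

22.4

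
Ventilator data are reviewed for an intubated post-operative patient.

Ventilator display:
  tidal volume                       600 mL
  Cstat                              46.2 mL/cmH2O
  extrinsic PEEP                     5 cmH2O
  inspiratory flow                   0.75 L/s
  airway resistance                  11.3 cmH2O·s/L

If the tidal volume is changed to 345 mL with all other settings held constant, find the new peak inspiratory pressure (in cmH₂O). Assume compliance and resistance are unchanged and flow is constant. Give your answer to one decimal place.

20.9

PIP = Vt/C + R·V̇ + PEEP (constant-flow equation of motion).
Only the elastic term changes: ΔPIP = ΔVt / C = (345 − 600) / 46.2 = -5.519 cmH2O.
Original PIP = 600/46.2 + 11.3×0.75 + 5 = 26.462 cmH2O; new PIP = 26.462 + (-5.519) = 20.943 cmH2O.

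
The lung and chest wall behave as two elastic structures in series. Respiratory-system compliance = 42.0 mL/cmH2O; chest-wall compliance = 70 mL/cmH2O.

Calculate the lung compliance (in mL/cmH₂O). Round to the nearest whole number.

105

1/CL = 1/Crs − 1/Ccw.
1/CL = 1/42.0 − 1/70 = 0.009524.
CL = 105.0 mL/cmH2O.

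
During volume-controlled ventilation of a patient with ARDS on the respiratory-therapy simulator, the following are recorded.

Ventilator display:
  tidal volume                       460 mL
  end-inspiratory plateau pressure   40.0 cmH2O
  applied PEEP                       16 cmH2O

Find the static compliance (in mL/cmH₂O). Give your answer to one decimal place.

19.2

Cstat = Vt / (Pplat − PEEP) = 460 / (40.0 − 16) = 460 / 24.0 = 19.167 mL/cmH2O.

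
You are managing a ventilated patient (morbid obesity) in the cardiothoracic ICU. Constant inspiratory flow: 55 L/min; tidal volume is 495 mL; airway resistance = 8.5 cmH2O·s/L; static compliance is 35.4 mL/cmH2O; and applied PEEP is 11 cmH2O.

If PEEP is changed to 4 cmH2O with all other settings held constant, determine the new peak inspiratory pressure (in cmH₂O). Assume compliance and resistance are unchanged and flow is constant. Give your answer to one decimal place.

25.8

Flow: 55 L/min ÷ 60 = 0.9167 L/s.
PIP = Vt/C + R·V̇ + PEEP (constant-flow equation of motion).
Only the baseline term changes: ΔPIP = ΔPEEP = 4 − 11 = -7.0 cmH2O.
Original PIP = 495/35.4 + 8.5×0.9167 + 11 = 32.775 cmH2O; new PIP = 32.775 + (-7.0) = 25.775 cmH2O.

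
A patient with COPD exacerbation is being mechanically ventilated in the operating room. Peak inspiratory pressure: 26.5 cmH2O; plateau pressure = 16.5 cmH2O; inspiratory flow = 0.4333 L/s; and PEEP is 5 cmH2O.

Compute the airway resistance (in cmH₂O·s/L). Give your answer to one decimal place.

Raw = (PIP − Pplat) / flow = (26.5 − 16.5) / 0.4333 = 10.0 / 0.4333 = 23.079 cmH2O·s/L.

23.1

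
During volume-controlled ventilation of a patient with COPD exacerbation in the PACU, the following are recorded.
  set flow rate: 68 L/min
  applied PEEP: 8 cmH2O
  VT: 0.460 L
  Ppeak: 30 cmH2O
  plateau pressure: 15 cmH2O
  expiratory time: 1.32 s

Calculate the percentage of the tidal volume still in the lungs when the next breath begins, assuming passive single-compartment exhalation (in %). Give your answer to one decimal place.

Flow: 68 L/min ÷ 60 = 1.1333 L/s.
R = (PIP − Pplat)/V̇ = (30 − 15) / 1.1333 = 15.0/1.1333 = 13.236 cmH2O·s/L.
C = Vt/(Pplat − PEEP) = 460.0 / (15 − 8) = 460.0/7.0 = 65.714 mL/cmH2O.
τ = R × C = 13.236 × 0.06571 L/cmH2O = 0.8697 s.
Fraction remaining at end-expiration = e^(−Te/τ) = e^(−1.32/0.8697) = 0.2192 → 21.92%.

21.9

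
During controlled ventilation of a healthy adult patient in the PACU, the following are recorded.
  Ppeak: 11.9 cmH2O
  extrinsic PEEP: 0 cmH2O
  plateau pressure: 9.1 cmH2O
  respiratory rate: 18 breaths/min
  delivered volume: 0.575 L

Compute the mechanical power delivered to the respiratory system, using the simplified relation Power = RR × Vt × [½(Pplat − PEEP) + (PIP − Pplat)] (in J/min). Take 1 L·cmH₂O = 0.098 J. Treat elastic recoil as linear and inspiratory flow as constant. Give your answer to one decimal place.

Per-breath work = Vt × [½(Pplat−PEEP) + (PIP−Pplat)] = 0.575 × [0.5×9.1 + 2.8] = 0.575 × 7.35 = 4.226 L·cmH2O.
Power = 18 × 4.226 = 76.068 L·cmH2O/min.
× 0.098 J/(L·cmH2O) → 7.455 J/min.

7.5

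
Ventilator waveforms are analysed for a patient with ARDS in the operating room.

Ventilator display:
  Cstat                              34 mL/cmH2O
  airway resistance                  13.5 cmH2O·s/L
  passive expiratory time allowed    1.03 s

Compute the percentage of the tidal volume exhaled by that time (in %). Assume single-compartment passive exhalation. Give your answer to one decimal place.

τ = R × C = 13.5 × 34 mL/cmH2O = 13.5 × 0.034 L/cmH2O = 0.459 s.
Passive exhalation: V(t)/V₀ = e^(−t/τ) = e^(−1.03/0.459) = 0.106.
Fraction exhaled = 1 − 0.106 = 0.894 → 89.4%.

89.4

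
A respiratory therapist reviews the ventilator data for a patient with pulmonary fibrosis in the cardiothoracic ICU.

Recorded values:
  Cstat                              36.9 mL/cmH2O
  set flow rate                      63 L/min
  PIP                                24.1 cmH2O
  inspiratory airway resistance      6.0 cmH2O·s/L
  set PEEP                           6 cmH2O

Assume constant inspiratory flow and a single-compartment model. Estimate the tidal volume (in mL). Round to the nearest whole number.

Flow: 63 L/min ÷ 60 = 1.05 L/s.
Equation of motion (constant flow): PIP = Vt/C + R·V̇ + PEEP.
Vt/C = PIP − R·V̇ − PEEP = 24.1 − 6.3 − 6 = 11.8 cmH2O.
Vt = C × 11.8 = 36.9 × 11.8 = 435.42 mL.

435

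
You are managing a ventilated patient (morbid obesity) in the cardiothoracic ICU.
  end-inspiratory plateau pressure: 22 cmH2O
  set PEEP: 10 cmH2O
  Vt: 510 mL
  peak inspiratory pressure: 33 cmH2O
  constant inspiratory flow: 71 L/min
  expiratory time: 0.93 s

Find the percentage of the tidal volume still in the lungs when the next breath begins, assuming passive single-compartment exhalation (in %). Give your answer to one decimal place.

9.5

Flow: 71 L/min ÷ 60 = 1.1833 L/s.
R = (PIP − Pplat)/V̇ = (33 − 22) / 1.1833 = 11.0/1.1833 = 9.296 cmH2O·s/L.
C = Vt/(Pplat − PEEP) = 510.0 / (22 − 10) = 510.0/12.0 = 42.5 mL/cmH2O.
τ = R × C = 9.296 × 0.0425 L/cmH2O = 0.3951 s.
Fraction remaining at end-expiration = e^(−Te/τ) = e^(−0.93/0.3951) = 0.095 → 9.5%.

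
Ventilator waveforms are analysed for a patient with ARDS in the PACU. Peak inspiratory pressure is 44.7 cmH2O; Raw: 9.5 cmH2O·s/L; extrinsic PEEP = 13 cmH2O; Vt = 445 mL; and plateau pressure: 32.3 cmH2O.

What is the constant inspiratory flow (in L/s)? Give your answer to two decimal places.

1.31

flow = (PIP − Pplat) / Raw = 12.4 / 9.5 = 1.305 L/s.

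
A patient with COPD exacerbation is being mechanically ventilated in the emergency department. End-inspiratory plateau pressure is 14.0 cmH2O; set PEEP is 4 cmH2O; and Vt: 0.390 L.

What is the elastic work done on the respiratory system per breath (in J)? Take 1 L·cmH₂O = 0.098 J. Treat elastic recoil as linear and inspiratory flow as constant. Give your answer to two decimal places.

0.19

Elastic work ≈ ½ × (Pplat − PEEP) × Vt = 0.5 × (14.0 − 4) × 0.390 L = 0.5 × 10.0 × 0.390 = 1.95 L·cmH2O.
× 0.098 J/(L·cmH2O) → 0.1911 J.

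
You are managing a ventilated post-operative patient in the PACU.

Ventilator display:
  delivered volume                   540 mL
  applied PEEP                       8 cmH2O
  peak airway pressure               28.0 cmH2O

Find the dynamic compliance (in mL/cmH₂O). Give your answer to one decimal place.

Dynamic compliance = Vt / (PIP − PEEP) = 540 / (28.0 − 8) = 540 / 20.0 = 27.0 mL/cmH2O.

27.0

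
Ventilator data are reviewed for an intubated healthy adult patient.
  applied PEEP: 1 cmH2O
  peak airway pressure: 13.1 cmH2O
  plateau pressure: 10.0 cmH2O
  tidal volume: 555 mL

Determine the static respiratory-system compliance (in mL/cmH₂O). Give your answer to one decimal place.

Cstat = Vt / (Pplat − PEEP) = 555 / (10.0 − 1) = 555 / 9.0 = 61.667 mL/cmH2O.

61.7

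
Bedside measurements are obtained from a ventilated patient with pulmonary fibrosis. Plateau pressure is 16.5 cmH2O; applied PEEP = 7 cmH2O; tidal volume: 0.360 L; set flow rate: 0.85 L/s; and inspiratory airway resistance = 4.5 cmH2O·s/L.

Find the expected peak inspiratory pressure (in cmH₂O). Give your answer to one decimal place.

PIP = Pplat + Raw × flow = 16.5 + 4.5 × 0.85 = 16.5 + 3.825 = 20.325 cmH2O.

20.3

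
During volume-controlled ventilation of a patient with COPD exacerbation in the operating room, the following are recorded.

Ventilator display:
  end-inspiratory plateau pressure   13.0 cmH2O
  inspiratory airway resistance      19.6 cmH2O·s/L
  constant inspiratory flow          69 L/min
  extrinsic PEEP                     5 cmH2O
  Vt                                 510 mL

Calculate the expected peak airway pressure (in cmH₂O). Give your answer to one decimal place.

35.5

Flow: 69 L/min ÷ 60 = 1.15 L/s.
PIP = Pplat + Raw × flow = 13.0 + 19.6 × 1.15 = 13.0 + 22.54 = 35.54 cmH2O.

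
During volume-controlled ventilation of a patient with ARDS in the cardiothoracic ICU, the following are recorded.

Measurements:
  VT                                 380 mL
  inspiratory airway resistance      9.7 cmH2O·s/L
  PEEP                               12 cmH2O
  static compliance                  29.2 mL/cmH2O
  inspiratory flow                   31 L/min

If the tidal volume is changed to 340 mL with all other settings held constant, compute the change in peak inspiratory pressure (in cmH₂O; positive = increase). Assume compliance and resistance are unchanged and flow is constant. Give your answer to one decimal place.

-1.4

PIP = Vt/C + R·V̇ + PEEP (constant-flow equation of motion).
Only the elastic term changes: ΔPIP = ΔVt / C = (340 − 380) / 29.2 = -1.37 cmH2O.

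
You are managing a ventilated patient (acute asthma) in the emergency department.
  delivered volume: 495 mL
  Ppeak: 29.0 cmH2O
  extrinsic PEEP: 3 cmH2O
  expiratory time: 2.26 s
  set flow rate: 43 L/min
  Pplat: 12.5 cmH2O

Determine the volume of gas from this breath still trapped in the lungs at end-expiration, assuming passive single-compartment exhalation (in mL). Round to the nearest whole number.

75

Flow: 43 L/min ÷ 60 = 0.7167 L/s.
R = (PIP − Pplat)/V̇ = (29.0 − 12.5) / 0.7167 = 16.5/0.7167 = 23.022 cmH2O·s/L.
C = Vt/(Pplat − PEEP) = 495.0 / (12.5 − 3) = 495.0/9.5 = 52.105 mL/cmH2O.
τ = R × C = 23.022 × 0.05211 L/cmH2O = 1.2 s.
Fraction remaining = e^(−Te/τ) = e^(−2.26/1.2) = 0.1521.
Trapped volume = 495.0 × 0.1521 = 75.29 mL.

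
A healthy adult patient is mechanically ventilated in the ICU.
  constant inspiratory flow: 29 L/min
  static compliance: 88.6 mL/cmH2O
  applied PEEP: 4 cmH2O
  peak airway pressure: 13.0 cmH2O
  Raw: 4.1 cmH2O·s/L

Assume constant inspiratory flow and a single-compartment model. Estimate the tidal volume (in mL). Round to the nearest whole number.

622

Flow: 29 L/min ÷ 60 = 0.4833 L/s.
Equation of motion (constant flow): PIP = Vt/C + R·V̇ + PEEP.
Vt/C = PIP − R·V̇ − PEEP = 13.0 − 1.982 − 4 = 7.018 cmH2O.
Vt = C × 7.018 = 88.6 × 7.018 = 621.79 mL.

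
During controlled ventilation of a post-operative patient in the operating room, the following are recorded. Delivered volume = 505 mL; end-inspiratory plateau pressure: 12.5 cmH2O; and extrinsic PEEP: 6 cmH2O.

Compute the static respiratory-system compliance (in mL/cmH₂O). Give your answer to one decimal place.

Cstat = Vt / (Pplat − PEEP) = 505 / (12.5 − 6) = 505 / 6.5 = 77.692 mL/cmH2O.

77.7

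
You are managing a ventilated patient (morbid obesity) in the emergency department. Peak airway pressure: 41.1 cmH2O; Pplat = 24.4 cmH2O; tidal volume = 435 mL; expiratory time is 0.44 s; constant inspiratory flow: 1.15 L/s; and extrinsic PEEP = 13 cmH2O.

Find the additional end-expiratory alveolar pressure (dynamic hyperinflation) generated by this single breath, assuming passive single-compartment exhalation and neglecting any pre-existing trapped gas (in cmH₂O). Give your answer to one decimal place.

5.2

R = (PIP − Pplat)/V̇ = (41.1 − 24.4) / 1.15 = 16.7/1.15 = 14.522 cmH2O·s/L.
C = Vt/(Pplat − PEEP) = 435.0 / (24.4 − 13) = 435.0/11.4 = 38.158 mL/cmH2O.
τ = R × C = 14.522 × 0.03816 L/cmH2O = 0.5542 s.
Fraction remaining = e^(−Te/τ) = e^(−0.44/0.5542) = 0.4521; trapped volume = 435.0 × 0.4521 = 196.66 mL.
Additional alveolar pressure from trapping ≈ V_trapped / C = 196.66 / 38.158 = 5.154 cmH2O.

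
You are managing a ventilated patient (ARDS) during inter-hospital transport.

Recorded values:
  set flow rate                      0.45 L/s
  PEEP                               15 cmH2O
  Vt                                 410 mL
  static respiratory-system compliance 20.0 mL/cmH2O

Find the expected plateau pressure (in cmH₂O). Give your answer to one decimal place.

35.5

Pplat = PEEP + Vt / Cstat = 15 + 410 / 20.0 = 15 + 20.5 = 35.5 cmH2O.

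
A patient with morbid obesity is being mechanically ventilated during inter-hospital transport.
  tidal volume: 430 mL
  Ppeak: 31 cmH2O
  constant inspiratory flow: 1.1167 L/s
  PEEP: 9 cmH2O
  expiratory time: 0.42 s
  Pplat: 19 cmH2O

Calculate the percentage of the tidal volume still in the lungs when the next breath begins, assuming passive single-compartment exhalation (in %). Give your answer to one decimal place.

40.3

R = (PIP − Pplat)/V̇ = (31 − 19) / 1.1167 = 12.0/1.1167 = 10.746 cmH2O·s/L.
C = Vt/(Pplat − PEEP) = 430.0 / (19 − 9) = 430.0/10.0 = 43.0 mL/cmH2O.
τ = R × C = 10.746 × 0.043 L/cmH2O = 0.4621 s.
Fraction remaining at end-expiration = e^(−Te/τ) = e^(−0.42/0.4621) = 0.403 → 40.3%.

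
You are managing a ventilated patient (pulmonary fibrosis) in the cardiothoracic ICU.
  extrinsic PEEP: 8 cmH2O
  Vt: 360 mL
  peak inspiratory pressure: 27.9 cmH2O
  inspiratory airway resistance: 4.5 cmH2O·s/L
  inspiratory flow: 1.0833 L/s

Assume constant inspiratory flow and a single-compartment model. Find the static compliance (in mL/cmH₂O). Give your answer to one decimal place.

24.0

Equation of motion (constant flow): PIP = Vt/C + R·V̇ + PEEP.
Vt/C = PIP − R·V̇ − PEEP = 27.9 − 4.5×1.0833 − 8 = 27.9 − 4.875 − 8 = 15.025 cmH2O.
C = Vt / 15.025 = 360 / 15.025 = 23.96 mL/cmH2O.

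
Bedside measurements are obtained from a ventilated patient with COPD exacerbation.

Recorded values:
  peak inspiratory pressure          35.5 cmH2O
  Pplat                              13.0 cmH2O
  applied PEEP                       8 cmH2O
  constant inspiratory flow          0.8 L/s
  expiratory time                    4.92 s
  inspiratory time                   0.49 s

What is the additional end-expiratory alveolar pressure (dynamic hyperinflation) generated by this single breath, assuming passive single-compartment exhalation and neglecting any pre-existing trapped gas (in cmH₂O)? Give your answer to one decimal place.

0.5

Vt = flow × Ti = 0.8 L/s × 0.49 s × 1000 mL/L = 392.0 mL.
R = (PIP − Pplat)/V̇ = (35.5 − 13.0) / 0.8 = 22.5/0.8 = 28.125 cmH2O·s/L.
C = Vt/(Pplat − PEEP) = 392.0 / (13.0 − 8) = 392.0/5.0 = 78.4 mL/cmH2O.
τ = R × C = 28.125 × 0.0784 L/cmH2O = 2.205 s.
Fraction remaining = e^(−Te/τ) = e^(−4.92/2.205) = 0.1074; trapped volume = 392.0 × 0.1074 = 42.101 mL.
Additional alveolar pressure from trapping ≈ V_trapped / C = 42.101 / 78.4 = 0.537 cmH2O.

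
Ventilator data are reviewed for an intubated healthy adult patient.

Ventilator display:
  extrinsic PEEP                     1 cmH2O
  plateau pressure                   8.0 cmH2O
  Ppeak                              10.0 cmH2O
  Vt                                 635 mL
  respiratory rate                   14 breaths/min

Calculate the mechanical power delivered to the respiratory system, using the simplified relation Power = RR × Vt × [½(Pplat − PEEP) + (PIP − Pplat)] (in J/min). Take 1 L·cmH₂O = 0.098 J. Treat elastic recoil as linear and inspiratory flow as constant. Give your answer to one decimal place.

Per-breath work = Vt × [½(Pplat−PEEP) + (PIP−Pplat)] = 0.635 × [0.5×7.0 + 2.0] = 0.635 × 5.5 = 3.493 L·cmH2O.
Power = 14 × 3.493 = 48.902 L·cmH2O/min.
× 0.098 J/(L·cmH2O) → 4.792 J/min.

4.8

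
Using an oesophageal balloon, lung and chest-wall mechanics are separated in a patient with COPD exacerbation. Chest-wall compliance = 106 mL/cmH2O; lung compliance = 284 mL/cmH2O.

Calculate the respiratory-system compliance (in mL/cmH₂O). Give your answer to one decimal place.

77.2

Lung and chest wall are elastances in series: 1/Crs = 1/CL + 1/Ccw.
1/Crs = 1/284 + 1/106 = 0.01296.
Crs = 77.16 mL/cmH2O.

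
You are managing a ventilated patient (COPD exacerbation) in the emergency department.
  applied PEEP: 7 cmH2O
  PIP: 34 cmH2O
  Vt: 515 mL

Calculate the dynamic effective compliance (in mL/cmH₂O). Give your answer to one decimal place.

Dynamic compliance = Vt / (PIP − PEEP) = 515 / (34 − 7) = 515 / 27.0 = 19.074 mL/cmH2O.

19.1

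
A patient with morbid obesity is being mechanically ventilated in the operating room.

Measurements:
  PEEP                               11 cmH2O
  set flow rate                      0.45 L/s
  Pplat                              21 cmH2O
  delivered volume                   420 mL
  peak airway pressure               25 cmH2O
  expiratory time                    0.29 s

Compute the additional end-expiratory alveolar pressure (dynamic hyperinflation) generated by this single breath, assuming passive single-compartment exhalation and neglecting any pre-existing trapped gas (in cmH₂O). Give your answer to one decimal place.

R = (PIP − Pplat)/V̇ = (25 − 21) / 0.45 = 4.0/0.45 = 8.889 cmH2O·s/L.
C = Vt/(Pplat − PEEP) = 420.0 / (21 − 11) = 420.0/10.0 = 42.0 mL/cmH2O.
τ = R × C = 8.889 × 0.042 L/cmH2O = 0.3733 s.
Fraction remaining = e^(−Te/τ) = e^(−0.29/0.3733) = 0.4598; trapped volume = 420.0 × 0.4598 = 193.12 mL.
Additional alveolar pressure from trapping ≈ V_trapped / C = 193.12 / 42.0 = 4.598 cmH2O.

4.6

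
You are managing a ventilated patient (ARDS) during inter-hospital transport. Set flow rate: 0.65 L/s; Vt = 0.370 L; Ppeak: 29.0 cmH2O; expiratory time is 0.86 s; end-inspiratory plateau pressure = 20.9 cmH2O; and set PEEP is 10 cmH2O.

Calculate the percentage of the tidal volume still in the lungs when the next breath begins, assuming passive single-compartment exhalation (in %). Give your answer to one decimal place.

13.1

R = (PIP − Pplat)/V̇ = (29.0 − 20.9) / 0.65 = 8.1/0.65 = 12.462 cmH2O·s/L.
C = Vt/(Pplat − PEEP) = 370.0 / (20.9 − 10) = 370.0/10.9 = 33.945 mL/cmH2O.
τ = R × C = 12.462 × 0.03395 L/cmH2O = 0.4231 s.
Fraction remaining at end-expiration = e^(−Te/τ) = e^(−0.86/0.4231) = 0.131 → 13.1%.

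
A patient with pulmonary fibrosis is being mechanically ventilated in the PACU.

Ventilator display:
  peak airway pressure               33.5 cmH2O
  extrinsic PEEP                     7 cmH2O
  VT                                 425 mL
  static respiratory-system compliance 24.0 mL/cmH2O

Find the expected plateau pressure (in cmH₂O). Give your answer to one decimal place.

Pplat = PEEP + Vt / Cstat = 7 + 425 / 24.0 = 7 + 17.708 = 24.708 cmH2O.

24.7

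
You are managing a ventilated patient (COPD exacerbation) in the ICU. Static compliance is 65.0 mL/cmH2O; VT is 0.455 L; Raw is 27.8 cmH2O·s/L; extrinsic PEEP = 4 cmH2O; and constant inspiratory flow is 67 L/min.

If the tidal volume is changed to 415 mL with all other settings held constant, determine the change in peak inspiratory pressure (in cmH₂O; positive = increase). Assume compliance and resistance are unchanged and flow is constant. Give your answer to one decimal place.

PIP = Vt/C + R·V̇ + PEEP (constant-flow equation of motion).
Only the elastic term changes: ΔPIP = ΔVt / C = (415 − 455) / 65.0 = -0.6154 cmH2O.

-0.6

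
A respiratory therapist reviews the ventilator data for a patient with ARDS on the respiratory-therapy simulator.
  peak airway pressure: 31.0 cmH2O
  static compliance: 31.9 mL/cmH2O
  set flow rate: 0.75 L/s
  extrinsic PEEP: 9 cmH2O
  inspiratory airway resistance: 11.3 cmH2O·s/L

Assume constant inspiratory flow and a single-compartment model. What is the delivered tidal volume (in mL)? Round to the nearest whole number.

Equation of motion (constant flow): PIP = Vt/C + R·V̇ + PEEP.
Vt/C = PIP − R·V̇ − PEEP = 31.0 − 8.475 − 9 = 13.525 cmH2O.
Vt = C × 13.525 = 31.9 × 13.525 = 431.45 mL.

431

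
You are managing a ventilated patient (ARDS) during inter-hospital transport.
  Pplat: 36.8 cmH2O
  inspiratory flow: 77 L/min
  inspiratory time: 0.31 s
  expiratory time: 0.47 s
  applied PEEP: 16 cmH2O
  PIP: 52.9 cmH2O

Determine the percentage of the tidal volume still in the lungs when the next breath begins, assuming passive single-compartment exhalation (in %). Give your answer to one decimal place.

14.1

Flow: 77 L/min ÷ 60 = 1.2833 L/s.
Vt = flow × Ti = 1.2833 L/s × 0.31 s × 1000 mL/L = 397.82 mL.
R = (PIP − Pplat)/V̇ = (52.9 − 36.8) / 1.2833 = 16.1/1.2833 = 12.546 cmH2O·s/L.
C = Vt/(Pplat − PEEP) = 397.82 / (36.8 − 16) = 397.82/20.8 = 19.126 mL/cmH2O.
τ = R × C = 12.546 × 0.01913 L/cmH2O = 0.24 s.
Fraction remaining at end-expiration = e^(−Te/τ) = e^(−0.47/0.24) = 0.1411 → 14.11%.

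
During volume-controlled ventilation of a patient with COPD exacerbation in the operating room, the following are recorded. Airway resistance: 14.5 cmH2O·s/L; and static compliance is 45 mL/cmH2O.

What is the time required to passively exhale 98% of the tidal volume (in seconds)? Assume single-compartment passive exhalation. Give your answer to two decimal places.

τ = R × C = 14.5 × 45 mL/cmH2O = 14.5 × 0.045 L/cmH2O = 0.6525 s.
Exhaled fraction f = 1 − e^(−t/τ) → t = −τ·ln(1 − f) = −0.6525·ln(0.02) = 2.553 s.

2.55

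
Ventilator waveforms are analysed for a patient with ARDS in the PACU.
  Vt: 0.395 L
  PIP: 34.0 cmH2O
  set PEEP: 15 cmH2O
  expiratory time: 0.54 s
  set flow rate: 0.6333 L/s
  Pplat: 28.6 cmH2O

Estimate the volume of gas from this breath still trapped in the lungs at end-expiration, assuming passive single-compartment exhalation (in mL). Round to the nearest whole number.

R = (PIP − Pplat)/V̇ = (34.0 − 28.6) / 0.6333 = 5.4/0.6333 = 8.527 cmH2O·s/L.
C = Vt/(Pplat − PEEP) = 395.0 / (28.6 − 15) = 395.0/13.6 = 29.044 mL/cmH2O.
τ = R × C = 8.527 × 0.02904 L/cmH2O = 0.2476 s.
Fraction remaining = e^(−Te/τ) = e^(−0.54/0.2476) = 0.1129.
Trapped volume = 395.0 × 0.1129 = 44.596 mL.

45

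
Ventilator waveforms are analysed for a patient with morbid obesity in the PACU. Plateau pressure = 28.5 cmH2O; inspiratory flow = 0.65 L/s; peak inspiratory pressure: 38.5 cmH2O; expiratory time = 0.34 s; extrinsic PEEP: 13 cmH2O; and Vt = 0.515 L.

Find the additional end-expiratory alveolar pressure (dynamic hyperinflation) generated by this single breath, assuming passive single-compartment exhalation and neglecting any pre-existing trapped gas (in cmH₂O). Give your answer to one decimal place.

R = (PIP − Pplat)/V̇ = (38.5 − 28.5) / 0.65 = 10.0/0.65 = 15.385 cmH2O·s/L.
C = Vt/(Pplat − PEEP) = 515.0 / (28.5 − 13) = 515.0/15.5 = 33.226 mL/cmH2O.
τ = R × C = 15.385 × 0.03323 L/cmH2O = 0.5112 s.
Fraction remaining = e^(−Te/τ) = e^(−0.34/0.5112) = 0.5142; trapped volume = 515.0 × 0.5142 = 264.81 mL.
Additional alveolar pressure from trapping ≈ V_trapped / C = 264.81 / 33.226 = 7.97 cmH2O.

8.0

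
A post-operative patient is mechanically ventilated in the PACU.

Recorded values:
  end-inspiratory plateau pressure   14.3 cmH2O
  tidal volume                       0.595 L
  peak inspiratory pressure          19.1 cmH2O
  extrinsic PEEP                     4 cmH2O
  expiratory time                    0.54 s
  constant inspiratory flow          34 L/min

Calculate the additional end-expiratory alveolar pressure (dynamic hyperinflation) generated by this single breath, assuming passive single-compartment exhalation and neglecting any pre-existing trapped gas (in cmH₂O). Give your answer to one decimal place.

3.4

Flow: 34 L/min ÷ 60 = 0.5667 L/s.
R = (PIP − Pplat)/V̇ = (19.1 − 14.3) / 0.5667 = 4.8/0.5667 = 8.47 cmH2O·s/L.
C = Vt/(Pplat − PEEP) = 595.0 / (14.3 − 4) = 595.0/10.3 = 57.767 mL/cmH2O.
τ = R × C = 8.47 × 0.05777 L/cmH2O = 0.4893 s.
Fraction remaining = e^(−Te/τ) = e^(−0.54/0.4893) = 0.3317; trapped volume = 595.0 × 0.3317 = 197.36 mL.
Additional alveolar pressure from trapping ≈ V_trapped / C = 197.36 / 57.767 = 3.416 cmH2O.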